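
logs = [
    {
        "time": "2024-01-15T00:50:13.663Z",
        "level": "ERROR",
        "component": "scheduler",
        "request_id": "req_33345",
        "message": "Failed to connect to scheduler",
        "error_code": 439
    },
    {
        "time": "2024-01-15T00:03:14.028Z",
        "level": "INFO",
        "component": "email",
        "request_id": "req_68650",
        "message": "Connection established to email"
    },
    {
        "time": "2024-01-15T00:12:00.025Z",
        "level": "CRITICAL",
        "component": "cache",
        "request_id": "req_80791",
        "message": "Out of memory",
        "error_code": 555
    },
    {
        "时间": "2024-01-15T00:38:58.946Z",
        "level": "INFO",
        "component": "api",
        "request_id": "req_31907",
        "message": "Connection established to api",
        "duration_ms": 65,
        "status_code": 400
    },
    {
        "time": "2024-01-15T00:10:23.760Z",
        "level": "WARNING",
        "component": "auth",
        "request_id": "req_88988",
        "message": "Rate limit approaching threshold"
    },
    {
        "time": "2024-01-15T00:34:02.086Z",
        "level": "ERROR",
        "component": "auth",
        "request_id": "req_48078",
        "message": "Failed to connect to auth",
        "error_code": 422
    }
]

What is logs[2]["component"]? "cache"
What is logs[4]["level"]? "WARNING"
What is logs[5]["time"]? "2024-01-15T00:34:02.086Z"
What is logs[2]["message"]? "Out of memory"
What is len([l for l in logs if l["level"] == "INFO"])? 2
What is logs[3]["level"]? "INFO"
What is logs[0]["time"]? "2024-01-15T00:50:13.663Z"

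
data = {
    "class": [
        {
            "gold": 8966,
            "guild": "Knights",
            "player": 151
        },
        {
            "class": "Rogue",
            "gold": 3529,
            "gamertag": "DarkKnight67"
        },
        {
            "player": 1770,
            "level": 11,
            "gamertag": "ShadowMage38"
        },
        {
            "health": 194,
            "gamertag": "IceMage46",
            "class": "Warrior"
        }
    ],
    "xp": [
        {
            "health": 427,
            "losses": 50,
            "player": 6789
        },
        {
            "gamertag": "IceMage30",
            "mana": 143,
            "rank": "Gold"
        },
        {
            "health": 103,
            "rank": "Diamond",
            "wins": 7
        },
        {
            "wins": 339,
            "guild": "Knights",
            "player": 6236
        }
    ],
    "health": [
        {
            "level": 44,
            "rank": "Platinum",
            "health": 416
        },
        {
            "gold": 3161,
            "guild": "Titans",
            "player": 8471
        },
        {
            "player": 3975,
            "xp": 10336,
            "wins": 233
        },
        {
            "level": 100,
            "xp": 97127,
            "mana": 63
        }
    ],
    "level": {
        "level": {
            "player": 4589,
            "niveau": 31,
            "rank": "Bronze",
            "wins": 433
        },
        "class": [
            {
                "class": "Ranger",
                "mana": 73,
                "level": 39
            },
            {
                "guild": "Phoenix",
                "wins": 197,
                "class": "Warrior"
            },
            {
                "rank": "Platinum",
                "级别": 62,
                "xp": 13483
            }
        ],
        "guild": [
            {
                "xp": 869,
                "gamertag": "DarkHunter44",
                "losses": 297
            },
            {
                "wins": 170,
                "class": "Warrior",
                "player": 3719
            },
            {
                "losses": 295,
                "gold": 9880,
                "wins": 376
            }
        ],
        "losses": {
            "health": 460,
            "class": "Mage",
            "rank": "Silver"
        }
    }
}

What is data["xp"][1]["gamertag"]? "IceMage30"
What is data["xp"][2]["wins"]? 7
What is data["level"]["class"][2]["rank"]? "Platinum"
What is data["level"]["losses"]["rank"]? "Silver"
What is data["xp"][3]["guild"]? "Knights"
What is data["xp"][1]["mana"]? 143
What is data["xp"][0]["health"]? 427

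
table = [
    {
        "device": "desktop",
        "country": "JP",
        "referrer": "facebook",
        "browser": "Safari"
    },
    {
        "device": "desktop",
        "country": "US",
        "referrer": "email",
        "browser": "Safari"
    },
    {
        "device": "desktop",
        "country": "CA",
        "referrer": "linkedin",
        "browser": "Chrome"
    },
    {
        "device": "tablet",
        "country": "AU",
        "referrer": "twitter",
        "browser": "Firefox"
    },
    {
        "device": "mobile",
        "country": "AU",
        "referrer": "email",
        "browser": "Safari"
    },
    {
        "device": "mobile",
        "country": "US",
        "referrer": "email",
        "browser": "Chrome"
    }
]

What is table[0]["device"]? "desktop"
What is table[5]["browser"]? "Chrome"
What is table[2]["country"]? "CA"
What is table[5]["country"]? "US"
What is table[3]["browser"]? "Firefox"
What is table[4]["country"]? "AU"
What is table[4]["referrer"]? "email"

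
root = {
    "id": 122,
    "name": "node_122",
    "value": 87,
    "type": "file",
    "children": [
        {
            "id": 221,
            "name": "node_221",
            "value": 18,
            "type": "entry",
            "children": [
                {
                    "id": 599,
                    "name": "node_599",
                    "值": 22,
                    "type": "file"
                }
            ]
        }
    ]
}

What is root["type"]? "file"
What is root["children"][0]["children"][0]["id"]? 599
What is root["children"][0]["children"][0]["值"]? 22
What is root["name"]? "node_122"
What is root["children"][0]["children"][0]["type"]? "file"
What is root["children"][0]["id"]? 221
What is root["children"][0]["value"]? 18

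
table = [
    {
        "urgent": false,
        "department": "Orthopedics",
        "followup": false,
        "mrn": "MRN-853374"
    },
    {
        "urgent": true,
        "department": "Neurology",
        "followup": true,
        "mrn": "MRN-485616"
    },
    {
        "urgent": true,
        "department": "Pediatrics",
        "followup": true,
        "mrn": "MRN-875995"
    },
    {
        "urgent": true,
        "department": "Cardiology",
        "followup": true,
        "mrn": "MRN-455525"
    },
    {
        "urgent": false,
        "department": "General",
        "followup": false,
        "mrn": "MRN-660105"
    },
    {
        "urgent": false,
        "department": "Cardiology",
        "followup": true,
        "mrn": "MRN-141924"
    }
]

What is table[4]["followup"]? False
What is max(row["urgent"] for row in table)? True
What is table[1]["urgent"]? True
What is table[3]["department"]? "Cardiology"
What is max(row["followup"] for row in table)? True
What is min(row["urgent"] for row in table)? False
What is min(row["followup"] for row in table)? False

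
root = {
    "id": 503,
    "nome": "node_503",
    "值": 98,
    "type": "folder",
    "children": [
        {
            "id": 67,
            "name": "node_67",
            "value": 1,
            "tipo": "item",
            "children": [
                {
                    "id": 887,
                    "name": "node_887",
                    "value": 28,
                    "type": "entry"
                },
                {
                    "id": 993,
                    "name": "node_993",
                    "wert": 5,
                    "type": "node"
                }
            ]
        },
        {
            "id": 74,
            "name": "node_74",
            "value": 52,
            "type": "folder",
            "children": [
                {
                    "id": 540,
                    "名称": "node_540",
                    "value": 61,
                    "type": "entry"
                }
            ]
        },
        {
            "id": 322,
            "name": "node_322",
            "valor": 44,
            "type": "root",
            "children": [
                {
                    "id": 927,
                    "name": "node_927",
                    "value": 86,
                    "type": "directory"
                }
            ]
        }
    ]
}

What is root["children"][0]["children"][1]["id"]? 993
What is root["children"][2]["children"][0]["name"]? "node_927"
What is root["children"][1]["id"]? 74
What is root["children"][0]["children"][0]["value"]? 28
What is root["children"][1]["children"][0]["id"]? 540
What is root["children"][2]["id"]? 322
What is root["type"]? "folder"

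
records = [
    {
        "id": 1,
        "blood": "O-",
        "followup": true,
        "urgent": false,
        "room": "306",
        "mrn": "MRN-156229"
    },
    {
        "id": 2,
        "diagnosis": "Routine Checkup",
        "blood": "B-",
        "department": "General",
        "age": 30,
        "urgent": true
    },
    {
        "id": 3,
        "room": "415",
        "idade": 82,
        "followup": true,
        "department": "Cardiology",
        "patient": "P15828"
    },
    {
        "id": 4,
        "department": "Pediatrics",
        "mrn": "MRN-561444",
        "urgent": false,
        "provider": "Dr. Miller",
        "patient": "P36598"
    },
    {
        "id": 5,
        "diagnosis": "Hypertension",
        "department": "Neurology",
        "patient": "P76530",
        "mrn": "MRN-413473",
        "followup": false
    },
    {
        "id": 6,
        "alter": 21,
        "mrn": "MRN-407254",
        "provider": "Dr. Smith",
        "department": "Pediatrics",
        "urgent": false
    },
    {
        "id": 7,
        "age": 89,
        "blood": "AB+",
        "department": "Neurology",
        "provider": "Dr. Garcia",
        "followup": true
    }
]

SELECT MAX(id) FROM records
7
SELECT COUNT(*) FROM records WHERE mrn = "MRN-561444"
1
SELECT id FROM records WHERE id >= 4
[4, 5, 6, 7]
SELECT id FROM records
[1, 2, 3, 4, 5, 6, 7]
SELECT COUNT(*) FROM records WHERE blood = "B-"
1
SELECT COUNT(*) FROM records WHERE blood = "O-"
1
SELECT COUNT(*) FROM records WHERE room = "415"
1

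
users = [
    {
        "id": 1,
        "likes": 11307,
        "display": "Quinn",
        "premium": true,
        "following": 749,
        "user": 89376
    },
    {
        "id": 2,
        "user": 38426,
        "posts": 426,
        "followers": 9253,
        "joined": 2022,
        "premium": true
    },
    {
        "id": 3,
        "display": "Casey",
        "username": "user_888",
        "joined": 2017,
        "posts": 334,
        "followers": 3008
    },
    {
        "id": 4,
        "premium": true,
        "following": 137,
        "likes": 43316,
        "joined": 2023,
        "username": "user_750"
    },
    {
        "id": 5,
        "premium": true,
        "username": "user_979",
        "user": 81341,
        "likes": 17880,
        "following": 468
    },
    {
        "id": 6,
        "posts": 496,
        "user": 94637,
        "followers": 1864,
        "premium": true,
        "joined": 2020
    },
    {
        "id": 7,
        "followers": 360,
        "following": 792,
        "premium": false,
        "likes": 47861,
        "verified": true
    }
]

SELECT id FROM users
[1, 2, 3, 4, 5, 6, 7]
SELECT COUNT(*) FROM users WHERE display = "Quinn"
1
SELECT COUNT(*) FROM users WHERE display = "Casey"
1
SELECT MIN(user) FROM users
38426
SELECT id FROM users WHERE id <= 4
[1, 2, 3, 4]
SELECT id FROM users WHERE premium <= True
[1, 2, 4, 5, 6, 7]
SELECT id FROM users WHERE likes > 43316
[7]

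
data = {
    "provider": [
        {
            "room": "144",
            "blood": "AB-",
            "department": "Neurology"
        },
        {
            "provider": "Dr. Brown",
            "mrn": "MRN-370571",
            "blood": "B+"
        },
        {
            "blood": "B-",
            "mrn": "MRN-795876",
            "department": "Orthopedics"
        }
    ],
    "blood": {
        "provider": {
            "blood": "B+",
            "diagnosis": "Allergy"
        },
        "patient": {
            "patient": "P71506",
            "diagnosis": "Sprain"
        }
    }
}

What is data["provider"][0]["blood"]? "AB-"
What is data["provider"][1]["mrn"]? "MRN-370571"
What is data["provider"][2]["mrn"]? "MRN-795876"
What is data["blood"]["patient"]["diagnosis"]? "Sprain"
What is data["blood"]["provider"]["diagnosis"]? "Allergy"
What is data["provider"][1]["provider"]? "Dr. Brown"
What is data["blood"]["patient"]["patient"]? "P71506"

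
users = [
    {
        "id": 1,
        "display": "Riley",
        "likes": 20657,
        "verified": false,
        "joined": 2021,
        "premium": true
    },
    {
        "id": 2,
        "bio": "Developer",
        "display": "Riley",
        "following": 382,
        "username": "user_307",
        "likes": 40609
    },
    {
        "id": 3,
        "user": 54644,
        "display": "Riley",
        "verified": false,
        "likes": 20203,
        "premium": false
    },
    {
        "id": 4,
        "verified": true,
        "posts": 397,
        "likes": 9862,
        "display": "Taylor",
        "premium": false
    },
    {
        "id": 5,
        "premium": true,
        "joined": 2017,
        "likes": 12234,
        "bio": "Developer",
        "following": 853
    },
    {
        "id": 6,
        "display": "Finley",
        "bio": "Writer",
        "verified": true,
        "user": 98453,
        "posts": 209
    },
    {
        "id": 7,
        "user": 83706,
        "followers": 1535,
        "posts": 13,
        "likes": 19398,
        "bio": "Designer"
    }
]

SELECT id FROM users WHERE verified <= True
[1, 3, 4, 6]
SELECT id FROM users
[1, 2, 3, 4, 5, 6, 7]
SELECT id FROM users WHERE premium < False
[]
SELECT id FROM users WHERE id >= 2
[2, 3, 4, 5, 6, 7]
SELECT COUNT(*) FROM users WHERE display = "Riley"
3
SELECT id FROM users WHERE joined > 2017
[1]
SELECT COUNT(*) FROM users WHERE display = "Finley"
1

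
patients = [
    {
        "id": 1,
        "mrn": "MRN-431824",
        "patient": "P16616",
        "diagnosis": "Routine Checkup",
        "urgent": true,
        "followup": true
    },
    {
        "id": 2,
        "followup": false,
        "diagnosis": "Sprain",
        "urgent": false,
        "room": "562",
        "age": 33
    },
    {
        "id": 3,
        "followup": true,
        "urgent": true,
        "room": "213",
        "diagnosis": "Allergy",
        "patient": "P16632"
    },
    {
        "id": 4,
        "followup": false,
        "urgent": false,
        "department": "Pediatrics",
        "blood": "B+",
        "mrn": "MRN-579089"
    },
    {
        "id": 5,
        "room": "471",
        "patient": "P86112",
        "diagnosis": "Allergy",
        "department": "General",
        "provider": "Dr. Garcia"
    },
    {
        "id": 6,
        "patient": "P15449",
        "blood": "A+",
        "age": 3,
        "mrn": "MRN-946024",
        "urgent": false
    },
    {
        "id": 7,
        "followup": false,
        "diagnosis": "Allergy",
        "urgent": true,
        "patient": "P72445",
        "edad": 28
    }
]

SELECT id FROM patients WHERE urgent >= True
[1, 3, 7]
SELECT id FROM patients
[1, 2, 3, 4, 5, 6, 7]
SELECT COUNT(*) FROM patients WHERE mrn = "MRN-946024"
1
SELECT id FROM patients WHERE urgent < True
[2, 4, 6]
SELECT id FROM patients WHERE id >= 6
[6, 7]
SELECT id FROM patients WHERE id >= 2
[2, 3, 4, 5, 6, 7]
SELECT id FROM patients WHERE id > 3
[4, 5, 6, 7]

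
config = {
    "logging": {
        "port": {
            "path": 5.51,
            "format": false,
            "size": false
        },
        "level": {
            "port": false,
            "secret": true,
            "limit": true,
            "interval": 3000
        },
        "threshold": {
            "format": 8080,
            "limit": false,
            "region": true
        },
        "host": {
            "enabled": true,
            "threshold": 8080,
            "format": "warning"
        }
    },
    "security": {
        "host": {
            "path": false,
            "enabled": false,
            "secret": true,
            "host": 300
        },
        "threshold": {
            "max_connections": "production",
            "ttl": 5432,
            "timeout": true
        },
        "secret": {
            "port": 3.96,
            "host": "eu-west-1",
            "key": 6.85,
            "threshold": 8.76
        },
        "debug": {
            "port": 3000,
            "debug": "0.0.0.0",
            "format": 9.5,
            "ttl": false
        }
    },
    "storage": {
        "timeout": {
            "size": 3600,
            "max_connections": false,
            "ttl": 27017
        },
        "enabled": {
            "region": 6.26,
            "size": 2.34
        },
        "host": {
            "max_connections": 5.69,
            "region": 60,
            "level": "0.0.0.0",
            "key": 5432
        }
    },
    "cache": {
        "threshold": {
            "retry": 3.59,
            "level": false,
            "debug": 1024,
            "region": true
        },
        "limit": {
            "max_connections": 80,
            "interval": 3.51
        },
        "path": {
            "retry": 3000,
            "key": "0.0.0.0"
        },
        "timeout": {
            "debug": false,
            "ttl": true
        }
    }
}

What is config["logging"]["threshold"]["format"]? 8080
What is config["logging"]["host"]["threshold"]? 8080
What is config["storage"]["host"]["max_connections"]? 5.69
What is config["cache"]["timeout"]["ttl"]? True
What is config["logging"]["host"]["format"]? "warning"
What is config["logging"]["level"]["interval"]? 3000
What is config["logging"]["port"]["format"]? False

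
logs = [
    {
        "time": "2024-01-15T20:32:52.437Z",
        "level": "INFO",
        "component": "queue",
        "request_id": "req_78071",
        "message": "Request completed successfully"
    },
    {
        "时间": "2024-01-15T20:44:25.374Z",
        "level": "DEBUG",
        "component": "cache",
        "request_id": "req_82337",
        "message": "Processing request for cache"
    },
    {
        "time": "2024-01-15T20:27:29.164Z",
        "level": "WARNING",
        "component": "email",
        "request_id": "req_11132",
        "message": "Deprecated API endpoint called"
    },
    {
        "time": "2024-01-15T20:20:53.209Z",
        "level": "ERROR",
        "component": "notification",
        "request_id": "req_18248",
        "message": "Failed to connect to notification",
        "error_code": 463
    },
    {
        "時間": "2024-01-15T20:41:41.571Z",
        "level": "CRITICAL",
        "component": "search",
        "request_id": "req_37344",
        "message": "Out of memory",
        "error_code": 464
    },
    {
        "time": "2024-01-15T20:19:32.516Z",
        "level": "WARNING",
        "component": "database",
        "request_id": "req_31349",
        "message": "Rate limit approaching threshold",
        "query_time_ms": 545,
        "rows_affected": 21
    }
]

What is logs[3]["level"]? "ERROR"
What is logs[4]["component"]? "search"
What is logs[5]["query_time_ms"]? 545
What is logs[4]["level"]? "CRITICAL"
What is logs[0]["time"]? "2024-01-15T20:32:52.437Z"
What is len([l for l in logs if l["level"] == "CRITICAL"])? 1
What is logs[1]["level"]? "DEBUG"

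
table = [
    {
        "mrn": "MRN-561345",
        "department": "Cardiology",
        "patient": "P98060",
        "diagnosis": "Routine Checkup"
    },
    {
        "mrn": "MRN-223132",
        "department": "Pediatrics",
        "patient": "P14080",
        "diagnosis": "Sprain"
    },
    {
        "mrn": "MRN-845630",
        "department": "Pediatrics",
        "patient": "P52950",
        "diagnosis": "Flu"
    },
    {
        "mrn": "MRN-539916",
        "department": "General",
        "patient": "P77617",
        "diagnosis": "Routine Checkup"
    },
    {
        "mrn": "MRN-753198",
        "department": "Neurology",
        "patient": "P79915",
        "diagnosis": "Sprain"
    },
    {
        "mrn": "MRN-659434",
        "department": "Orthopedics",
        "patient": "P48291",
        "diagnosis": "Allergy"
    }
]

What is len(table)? 6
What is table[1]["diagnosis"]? "Sprain"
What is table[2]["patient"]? "P52950"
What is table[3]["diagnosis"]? "Routine Checkup"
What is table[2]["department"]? "Pediatrics"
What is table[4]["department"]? "Neurology"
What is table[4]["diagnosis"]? "Sprain"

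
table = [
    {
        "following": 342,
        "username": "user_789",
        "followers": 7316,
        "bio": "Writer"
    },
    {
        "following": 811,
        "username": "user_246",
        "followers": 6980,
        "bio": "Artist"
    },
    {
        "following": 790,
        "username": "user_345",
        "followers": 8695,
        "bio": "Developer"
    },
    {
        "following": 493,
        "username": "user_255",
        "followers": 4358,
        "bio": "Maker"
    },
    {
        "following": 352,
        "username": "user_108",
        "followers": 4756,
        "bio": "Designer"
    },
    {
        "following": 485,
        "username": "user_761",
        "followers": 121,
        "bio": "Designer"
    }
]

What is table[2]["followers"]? 8695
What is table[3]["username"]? "user_255"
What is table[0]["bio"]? "Writer"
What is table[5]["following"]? 485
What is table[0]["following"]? 342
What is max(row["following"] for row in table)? 811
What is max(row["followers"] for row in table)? 8695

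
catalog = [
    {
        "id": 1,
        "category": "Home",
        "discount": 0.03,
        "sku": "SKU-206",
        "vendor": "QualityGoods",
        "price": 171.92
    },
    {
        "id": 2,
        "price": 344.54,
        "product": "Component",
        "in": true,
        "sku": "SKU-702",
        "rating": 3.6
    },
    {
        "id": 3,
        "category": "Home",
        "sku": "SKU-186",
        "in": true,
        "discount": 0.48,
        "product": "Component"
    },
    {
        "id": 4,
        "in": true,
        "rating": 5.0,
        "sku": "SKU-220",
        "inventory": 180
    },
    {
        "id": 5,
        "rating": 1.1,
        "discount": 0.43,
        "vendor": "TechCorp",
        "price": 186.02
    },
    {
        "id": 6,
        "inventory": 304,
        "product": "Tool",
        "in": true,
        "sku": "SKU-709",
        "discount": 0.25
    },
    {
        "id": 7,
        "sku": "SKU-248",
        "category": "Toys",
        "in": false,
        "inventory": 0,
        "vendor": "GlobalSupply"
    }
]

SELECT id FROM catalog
[1, 2, 3, 4, 5, 6, 7]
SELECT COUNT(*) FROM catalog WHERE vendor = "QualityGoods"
1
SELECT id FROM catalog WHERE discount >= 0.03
[1, 3, 5, 6]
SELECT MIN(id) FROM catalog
1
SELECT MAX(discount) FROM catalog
0.48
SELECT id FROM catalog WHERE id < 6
[1, 2, 3, 4, 5]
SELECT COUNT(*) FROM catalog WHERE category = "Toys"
1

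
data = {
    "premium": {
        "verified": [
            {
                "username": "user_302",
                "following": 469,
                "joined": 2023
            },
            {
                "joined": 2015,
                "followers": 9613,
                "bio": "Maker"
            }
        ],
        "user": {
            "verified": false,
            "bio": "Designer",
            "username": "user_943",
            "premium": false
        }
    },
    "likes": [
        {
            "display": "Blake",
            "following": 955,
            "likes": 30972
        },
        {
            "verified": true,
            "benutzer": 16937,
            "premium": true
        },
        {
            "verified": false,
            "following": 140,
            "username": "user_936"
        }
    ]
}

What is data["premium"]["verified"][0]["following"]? 469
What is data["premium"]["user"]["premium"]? False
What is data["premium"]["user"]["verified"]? False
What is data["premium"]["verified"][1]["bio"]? "Maker"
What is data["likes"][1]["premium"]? True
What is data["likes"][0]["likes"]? 30972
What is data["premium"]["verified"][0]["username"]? "user_302"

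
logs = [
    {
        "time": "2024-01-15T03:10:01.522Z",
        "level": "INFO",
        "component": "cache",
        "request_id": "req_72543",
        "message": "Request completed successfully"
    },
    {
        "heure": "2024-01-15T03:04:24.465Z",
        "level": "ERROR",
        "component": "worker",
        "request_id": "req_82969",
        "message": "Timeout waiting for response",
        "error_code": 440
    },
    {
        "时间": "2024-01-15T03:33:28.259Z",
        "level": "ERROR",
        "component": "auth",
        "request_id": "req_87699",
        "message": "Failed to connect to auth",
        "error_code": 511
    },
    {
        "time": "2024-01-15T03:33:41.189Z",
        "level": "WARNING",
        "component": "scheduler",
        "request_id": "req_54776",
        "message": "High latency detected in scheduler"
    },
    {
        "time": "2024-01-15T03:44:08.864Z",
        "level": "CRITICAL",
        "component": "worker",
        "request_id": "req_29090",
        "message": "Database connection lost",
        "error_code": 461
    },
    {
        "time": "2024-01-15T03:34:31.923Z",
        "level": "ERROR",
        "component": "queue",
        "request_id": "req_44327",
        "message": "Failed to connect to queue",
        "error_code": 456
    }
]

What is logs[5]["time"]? "2024-01-15T03:34:31.923Z"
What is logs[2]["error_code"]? 511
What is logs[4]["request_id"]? "req_29090"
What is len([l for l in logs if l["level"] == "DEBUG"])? 0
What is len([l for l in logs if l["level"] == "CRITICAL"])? 1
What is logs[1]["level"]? "ERROR"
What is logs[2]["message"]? "Failed to connect to auth"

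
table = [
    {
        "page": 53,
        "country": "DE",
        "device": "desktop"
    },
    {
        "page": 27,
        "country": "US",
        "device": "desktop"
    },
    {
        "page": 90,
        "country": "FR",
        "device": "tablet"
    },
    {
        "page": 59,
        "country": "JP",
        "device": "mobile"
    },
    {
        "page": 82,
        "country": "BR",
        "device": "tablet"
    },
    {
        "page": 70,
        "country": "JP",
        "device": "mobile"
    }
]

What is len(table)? 6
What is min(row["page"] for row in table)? 27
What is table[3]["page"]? 59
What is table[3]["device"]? "mobile"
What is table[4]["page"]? 82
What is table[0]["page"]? 53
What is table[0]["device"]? "desktop"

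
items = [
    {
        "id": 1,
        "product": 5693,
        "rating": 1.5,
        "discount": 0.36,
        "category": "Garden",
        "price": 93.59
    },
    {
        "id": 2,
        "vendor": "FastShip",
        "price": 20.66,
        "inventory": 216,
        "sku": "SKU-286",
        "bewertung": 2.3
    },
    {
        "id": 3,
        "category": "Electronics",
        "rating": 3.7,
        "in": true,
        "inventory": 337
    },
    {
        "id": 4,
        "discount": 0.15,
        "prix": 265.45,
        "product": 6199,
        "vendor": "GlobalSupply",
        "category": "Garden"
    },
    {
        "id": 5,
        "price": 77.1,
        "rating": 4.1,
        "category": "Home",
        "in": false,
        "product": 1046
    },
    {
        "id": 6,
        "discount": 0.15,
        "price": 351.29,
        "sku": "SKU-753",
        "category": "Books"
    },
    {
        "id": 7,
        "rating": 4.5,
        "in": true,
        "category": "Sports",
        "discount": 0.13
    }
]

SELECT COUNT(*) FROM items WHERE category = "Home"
1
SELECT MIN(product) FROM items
1046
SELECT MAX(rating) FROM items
4.5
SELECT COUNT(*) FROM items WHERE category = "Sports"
1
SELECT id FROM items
[1, 2, 3, 4, 5, 6, 7]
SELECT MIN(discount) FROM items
0.13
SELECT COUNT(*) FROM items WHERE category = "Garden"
2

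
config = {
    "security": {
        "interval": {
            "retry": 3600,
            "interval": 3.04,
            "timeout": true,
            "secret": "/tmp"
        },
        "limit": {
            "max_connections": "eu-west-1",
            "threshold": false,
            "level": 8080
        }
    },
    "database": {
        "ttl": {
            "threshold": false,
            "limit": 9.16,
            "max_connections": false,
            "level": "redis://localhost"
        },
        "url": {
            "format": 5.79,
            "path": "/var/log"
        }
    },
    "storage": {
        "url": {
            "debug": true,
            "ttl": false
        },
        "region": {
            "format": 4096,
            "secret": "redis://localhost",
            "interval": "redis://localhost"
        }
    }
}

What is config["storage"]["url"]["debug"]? True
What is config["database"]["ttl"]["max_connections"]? False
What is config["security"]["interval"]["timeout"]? True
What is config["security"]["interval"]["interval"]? 3.04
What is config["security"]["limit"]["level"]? 8080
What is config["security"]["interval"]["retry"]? 3600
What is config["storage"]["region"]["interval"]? "redis://localhost"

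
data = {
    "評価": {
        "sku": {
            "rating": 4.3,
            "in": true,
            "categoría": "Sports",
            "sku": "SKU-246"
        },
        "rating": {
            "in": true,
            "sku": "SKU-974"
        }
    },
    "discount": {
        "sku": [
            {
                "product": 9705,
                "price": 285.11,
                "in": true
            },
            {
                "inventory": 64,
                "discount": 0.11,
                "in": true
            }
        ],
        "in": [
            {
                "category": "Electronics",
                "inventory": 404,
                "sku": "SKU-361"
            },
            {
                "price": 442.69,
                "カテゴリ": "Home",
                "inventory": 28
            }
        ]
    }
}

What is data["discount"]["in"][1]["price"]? 442.69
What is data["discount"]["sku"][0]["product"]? 9705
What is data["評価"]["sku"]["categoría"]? "Sports"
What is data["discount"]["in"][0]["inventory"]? 404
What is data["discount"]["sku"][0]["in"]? True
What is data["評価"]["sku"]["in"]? True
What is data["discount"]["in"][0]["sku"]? "SKU-361"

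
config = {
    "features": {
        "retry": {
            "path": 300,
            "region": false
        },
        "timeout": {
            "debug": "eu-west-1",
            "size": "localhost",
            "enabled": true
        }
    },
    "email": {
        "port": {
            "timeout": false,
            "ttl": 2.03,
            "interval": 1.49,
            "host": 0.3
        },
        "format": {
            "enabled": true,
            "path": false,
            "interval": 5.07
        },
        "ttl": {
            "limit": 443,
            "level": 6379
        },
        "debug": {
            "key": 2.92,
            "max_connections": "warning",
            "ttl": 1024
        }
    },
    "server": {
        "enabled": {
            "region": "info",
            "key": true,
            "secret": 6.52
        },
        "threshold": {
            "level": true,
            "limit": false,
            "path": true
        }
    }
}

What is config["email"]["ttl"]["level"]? 6379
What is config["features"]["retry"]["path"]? 300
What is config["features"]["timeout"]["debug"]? "eu-west-1"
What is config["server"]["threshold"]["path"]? True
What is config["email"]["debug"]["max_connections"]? "warning"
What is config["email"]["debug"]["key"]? 2.92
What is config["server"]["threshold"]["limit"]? False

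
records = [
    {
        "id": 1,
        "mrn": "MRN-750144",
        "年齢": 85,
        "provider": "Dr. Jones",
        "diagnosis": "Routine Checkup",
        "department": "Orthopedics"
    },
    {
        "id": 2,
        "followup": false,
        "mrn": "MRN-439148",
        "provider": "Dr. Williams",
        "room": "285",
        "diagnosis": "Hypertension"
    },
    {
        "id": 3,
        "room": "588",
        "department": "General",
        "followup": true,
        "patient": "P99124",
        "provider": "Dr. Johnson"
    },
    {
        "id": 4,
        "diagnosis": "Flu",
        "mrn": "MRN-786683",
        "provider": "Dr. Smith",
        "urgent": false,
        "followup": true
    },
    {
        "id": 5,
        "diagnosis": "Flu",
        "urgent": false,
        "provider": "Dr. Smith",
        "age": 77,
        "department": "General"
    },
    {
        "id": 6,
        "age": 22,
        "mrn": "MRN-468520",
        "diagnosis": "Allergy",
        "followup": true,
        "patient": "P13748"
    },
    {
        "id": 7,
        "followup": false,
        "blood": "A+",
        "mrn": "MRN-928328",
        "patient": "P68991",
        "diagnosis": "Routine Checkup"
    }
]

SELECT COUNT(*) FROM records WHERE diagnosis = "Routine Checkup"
2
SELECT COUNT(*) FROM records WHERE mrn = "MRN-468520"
1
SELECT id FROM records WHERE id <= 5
[1, 2, 3, 4, 5]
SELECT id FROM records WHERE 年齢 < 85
[]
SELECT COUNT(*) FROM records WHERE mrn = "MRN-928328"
1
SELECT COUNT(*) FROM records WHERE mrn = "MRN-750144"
1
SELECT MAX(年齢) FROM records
85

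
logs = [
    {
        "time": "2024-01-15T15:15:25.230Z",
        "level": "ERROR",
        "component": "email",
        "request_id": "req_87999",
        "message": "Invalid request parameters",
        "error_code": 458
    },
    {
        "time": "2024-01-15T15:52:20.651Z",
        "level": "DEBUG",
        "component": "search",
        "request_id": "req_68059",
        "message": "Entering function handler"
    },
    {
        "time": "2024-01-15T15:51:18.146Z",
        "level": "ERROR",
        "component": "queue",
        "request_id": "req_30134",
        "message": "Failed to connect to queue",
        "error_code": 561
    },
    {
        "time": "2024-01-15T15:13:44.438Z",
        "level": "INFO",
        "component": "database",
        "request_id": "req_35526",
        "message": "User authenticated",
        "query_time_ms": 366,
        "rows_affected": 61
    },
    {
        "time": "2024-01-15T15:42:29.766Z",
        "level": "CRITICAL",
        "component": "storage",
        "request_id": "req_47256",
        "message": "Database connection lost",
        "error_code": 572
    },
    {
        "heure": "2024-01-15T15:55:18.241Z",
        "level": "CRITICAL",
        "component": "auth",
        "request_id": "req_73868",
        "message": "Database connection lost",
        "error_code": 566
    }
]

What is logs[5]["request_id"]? "req_73868"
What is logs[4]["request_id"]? "req_47256"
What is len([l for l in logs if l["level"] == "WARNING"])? 0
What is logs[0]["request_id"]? "req_87999"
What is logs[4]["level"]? "CRITICAL"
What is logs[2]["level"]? "ERROR"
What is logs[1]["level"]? "DEBUG"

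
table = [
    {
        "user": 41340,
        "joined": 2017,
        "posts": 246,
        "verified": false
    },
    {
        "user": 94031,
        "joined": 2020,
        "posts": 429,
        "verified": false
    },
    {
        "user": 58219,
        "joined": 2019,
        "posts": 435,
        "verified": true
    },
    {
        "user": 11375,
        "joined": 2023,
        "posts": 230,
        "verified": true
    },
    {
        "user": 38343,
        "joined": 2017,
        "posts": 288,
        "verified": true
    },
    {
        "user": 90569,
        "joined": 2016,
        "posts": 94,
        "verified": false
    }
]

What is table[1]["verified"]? False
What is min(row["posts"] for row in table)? 94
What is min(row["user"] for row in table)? 11375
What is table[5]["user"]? 90569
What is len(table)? 6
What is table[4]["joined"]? 2017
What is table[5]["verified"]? False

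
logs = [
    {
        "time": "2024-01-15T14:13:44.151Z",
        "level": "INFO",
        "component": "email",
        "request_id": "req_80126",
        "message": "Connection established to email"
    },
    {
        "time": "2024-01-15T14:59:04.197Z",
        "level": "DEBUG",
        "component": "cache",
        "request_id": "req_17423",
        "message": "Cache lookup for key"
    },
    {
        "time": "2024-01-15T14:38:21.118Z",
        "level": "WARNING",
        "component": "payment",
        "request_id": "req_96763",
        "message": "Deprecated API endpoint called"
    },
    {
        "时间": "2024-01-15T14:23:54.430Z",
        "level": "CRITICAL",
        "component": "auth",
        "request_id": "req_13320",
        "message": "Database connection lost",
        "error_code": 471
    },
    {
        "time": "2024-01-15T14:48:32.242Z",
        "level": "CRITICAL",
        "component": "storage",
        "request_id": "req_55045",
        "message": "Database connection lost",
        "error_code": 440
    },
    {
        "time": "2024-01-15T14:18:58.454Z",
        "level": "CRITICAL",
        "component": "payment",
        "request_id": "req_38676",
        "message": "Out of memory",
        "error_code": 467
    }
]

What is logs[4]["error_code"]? 440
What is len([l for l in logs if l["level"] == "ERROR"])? 0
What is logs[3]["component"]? "auth"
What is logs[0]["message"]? "Connection established to email"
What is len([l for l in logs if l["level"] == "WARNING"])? 1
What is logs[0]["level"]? "INFO"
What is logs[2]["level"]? "WARNING"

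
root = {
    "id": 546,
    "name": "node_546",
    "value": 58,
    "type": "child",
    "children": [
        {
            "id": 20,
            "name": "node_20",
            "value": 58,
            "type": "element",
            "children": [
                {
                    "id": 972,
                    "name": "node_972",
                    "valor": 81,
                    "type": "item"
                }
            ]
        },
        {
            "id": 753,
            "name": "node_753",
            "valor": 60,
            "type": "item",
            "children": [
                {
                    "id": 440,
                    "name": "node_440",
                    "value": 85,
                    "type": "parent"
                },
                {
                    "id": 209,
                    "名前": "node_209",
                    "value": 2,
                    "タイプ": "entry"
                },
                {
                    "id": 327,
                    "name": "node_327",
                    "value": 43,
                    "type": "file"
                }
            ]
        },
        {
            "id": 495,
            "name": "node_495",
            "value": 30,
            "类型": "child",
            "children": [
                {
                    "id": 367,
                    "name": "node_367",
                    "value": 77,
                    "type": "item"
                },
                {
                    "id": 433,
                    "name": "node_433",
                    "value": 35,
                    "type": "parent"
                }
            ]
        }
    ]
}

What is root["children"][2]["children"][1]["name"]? "node_433"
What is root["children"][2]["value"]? 30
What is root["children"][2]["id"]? 495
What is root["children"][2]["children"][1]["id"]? 433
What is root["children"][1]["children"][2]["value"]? 43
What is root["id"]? 546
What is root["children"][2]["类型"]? "child"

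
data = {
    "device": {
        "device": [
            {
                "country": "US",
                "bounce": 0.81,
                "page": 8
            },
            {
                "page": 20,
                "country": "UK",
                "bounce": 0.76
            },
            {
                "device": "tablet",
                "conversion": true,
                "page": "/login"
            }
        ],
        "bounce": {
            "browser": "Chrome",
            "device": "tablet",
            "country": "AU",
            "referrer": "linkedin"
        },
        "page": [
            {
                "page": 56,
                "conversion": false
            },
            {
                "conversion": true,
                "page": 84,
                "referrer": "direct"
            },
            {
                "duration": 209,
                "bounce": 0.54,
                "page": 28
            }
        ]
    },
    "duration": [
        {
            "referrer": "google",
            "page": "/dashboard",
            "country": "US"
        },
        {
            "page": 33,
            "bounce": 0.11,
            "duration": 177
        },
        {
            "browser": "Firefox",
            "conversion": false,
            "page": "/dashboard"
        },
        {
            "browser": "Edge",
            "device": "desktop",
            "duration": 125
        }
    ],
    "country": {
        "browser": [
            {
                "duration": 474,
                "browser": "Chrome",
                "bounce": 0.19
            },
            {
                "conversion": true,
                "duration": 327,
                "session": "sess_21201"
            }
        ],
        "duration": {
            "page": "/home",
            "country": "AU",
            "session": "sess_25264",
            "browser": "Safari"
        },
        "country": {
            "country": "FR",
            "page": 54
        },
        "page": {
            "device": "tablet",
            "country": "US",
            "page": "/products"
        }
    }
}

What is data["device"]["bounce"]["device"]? "tablet"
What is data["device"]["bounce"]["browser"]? "Chrome"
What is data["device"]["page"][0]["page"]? 56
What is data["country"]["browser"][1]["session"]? "sess_21201"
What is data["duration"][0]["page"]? "/dashboard"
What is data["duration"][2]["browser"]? "Firefox"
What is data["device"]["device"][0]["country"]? "US"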